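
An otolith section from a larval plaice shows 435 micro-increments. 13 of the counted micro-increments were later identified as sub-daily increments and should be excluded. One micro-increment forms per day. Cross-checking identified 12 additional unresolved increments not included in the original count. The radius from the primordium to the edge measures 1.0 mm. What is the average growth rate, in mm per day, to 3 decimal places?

Adjusted count: 435 − 13 + 12 = 434 micro-increments.
Mean rate = 1.0 mm / 434 days ≈ 0.002 mm per day.

0.002 mm per day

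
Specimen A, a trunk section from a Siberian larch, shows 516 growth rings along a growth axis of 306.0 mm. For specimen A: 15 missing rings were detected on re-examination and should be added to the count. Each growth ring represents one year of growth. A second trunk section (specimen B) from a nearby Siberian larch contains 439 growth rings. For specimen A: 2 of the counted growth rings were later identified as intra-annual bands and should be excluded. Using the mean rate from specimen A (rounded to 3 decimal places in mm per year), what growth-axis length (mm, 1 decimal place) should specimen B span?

253.7 mm

Specimen A: true growth ring count = 516 − 2 + 15 = 529.
A: Extension rate ≈ 306.0 / 529 = 0.578 mm/year.
For B, 0.578 mm/year × 439 years = 253.7 mm.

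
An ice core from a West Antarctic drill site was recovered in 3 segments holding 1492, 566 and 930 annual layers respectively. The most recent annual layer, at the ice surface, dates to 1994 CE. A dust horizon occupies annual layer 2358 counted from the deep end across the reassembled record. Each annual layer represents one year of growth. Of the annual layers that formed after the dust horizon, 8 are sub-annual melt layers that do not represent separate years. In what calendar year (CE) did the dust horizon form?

Total annual layers = 1492 + 566 + 930 = 2988.
Between annual layer 2358 and the ice surface there are 2988 − 2358 = 630 annual layers.
630 − 8 false = 622 true annual layers after the dust horizon.
Counting back 622 years from 1994 CE places the dust horizon in 1994 − 622 = 1372 CE.

1372 CE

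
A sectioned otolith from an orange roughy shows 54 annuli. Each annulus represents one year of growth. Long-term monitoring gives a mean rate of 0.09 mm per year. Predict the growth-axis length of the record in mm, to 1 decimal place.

4.9 mm

The record spans 54 years at 0.09 mm per year.
54 years at 0.09 mm/year gives 0.09 × 54 = 4.9 mm.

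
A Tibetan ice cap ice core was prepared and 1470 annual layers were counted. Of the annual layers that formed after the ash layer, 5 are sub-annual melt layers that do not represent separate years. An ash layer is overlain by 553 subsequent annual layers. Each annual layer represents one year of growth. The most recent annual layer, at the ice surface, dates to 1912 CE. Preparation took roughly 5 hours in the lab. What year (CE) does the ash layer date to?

1364 CE

553 annual layers formed after the ash layer.
Excluding 5 false annual layers: 553 − 5 = 548.
1912 − 548 = 1364 CE.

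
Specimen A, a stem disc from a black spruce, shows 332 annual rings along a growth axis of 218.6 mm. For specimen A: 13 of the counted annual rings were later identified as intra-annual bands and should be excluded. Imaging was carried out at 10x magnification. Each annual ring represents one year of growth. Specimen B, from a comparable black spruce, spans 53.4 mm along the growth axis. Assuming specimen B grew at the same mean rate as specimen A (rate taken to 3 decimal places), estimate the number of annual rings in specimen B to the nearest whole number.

Specimen A: adjusted count: 332 − 13 = 319 annual rings.
A: Mean rate = 218.6 mm / 319 years ≈ 0.685 mm/yr.
For B, 53.4 / 0.685 = 77.96 years ≈ 78 annual rings.

78 annual rings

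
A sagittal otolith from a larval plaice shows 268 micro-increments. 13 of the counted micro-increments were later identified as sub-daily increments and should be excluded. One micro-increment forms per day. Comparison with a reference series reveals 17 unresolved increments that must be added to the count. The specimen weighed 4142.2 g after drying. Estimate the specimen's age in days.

After corrections the count is 268 − 13 + 17 = 272 micro-increments.
At one micro-increment per day, that is 272 days.

272 days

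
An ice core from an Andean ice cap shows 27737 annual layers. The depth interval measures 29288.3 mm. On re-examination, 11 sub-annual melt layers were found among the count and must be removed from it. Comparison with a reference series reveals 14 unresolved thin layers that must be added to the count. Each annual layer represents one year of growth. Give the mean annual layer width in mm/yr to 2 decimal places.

After corrections the count is 27737 − 11 + 14 = 27740 annual layers.
Mean rate = 29288.3 mm / 27740 years ≈ 1.06 mm/yr.

1.06 mm/yr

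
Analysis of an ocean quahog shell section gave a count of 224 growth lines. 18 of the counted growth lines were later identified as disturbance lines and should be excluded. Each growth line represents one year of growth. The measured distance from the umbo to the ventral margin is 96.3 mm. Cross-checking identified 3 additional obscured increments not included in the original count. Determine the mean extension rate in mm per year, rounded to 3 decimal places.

0.461 mm per year

After corrections the count is 224 − 18 + 3 = 209 growth lines.
Extension rate ≈ 96.3 / 209 = 0.461 mm per year.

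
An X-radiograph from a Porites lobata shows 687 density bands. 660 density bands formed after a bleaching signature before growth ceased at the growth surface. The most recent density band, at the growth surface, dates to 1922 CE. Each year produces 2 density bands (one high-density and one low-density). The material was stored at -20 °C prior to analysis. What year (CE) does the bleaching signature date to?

1592 CE

660 density bands post-date the bleaching signature.
Dividing by 2 density bands per year: 660 / 2 = 330 years.
1922 − 330 = 1592 CE.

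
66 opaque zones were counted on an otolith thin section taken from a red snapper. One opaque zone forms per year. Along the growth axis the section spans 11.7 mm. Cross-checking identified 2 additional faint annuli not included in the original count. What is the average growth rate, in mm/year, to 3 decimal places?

0.172 mm/year

After corrections the count is 66 + 2 = 68 opaque zones.
Extension rate ≈ 11.7 / 68 = 0.172 mm/year.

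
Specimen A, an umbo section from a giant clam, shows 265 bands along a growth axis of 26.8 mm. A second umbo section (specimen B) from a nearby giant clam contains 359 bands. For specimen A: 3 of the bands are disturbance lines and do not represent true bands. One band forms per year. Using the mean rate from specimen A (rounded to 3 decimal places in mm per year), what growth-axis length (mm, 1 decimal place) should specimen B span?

Specimen A: adjusted count: 265 − 3 = 262 bands.
A: Mean rate = 26.8 mm / 262 years ≈ 0.102 mm/yr.
For B, 0.102 mm/year × 359 years = 36.6 mm.

36.6 mm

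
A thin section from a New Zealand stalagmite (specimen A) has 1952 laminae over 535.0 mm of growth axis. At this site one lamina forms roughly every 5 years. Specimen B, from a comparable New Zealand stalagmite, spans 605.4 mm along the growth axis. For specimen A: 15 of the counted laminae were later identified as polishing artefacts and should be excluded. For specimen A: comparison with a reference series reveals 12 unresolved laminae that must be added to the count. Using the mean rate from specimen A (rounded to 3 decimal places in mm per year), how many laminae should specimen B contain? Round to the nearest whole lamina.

2201 laminae

Specimen A: after corrections the count is 1952 − 15 + 12 = 1949 laminae.
Specimen A: multiplying by 5 years per lamina: 1949 × 5 = 9745 years.
A: Extension rate ≈ 535.0 / 9745 = 0.055 mm/year.
B spans 605.4 / 0.055 = 11007.27 years; at 5 years per lamina that is 11007.27 / 5 ≈ 2201 laminae.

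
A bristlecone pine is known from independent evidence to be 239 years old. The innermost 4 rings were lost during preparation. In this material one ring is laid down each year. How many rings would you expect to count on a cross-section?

235 rings

One ring per year gives 239 rings over 239 years.
Subtracting the 4 rings not captured gives 239 − 4 = 235 rings in the record.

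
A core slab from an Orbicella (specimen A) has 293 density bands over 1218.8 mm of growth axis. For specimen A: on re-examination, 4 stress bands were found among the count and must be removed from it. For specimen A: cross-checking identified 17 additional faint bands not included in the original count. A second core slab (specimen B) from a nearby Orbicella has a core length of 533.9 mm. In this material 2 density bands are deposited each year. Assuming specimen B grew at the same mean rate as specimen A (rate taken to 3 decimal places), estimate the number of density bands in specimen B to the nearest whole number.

Specimen A: true density band count = 293 − 4 + 17 = 306.
Specimen A: 306 density bands at 2 per year is 306 / 2 = 153 years.
A: Mean rate = 1218.8 mm / 153 years ≈ 7.966 mm/year.
Specimen B: 533.9 mm / 7.966 mm per year = 67.02 years; at 2 density bands per year that is 67.02 × 2 ≈ 134 density bands.

134 density bands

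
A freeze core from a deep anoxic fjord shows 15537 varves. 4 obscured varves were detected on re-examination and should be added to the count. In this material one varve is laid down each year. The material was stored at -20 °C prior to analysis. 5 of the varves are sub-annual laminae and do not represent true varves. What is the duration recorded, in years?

Adjusted count: 15537 − 5 + 4 = 15536 varves.
With a one-to-one varve periodicity this is 15536 years.

15536 years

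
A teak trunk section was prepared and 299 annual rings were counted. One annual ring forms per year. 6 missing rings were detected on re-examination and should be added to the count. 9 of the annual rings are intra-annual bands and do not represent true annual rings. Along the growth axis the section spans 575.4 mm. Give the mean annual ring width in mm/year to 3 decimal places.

1.944 mm/year

True annual ring count = 299 − 9 + 6 = 296.
Extension rate ≈ 575.4 / 296 = 1.944 mm/year.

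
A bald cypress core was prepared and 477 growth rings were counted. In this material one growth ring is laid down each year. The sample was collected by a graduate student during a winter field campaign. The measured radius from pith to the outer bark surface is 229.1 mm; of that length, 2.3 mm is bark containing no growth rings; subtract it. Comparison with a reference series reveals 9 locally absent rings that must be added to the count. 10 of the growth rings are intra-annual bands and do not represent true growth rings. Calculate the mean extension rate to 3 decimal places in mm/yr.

Adjusted count: 477 − 10 + 9 = 476 growth rings.
Removing the 2.3 mm offcut leaves 229.1 − 2.3 = 226.8 mm.
226.8 mm over 476 years gives 226.8 / 476 ≈ 0.476 mm/yr.

0.476 mm/yr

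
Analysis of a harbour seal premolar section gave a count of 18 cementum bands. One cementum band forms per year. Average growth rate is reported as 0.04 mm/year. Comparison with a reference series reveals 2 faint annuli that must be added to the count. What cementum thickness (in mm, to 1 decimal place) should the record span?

0.8 mm

Adjusted count: 18 + 2 = 20 cementum bands.
Predicted length = 0.04 mm/year × 20 years = 0.8 mm.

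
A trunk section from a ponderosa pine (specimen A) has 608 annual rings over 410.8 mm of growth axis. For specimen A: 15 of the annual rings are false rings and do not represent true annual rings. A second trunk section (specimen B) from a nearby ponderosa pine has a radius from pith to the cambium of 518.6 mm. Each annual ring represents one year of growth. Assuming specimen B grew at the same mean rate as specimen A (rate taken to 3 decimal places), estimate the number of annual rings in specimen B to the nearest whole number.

748 annual rings

Specimen A: correcting the raw count gives 608 − 15 = 593 true annual rings.
A: 410.8 mm over 593 years gives 410.8 / 593 ≈ 0.693 mm/yr.
For B, 518.6 / 0.693 = 748.34 years ≈ 748 annual rings.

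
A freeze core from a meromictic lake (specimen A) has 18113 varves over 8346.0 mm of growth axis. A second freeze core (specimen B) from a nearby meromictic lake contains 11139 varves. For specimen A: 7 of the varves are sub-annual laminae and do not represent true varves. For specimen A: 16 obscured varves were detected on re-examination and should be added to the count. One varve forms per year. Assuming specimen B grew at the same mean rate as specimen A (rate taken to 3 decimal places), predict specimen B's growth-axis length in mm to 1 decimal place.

5135.1 mm

Specimen A: after corrections the count is 18113 − 7 + 16 = 18122 varves.
A: Extension rate ≈ 8346.0 / 18122 = 0.461 mm/year.
Length of B = 0.461 × 11139 = 5135.1 mm.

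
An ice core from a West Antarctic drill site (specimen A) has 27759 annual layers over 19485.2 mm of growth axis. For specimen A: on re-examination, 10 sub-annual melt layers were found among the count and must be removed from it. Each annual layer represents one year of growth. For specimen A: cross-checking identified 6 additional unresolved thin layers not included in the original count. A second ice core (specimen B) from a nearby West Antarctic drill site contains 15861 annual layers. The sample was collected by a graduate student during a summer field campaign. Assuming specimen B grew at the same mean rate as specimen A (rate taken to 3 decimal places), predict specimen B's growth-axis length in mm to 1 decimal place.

Specimen A: true annual layer count = 27759 − 10 + 6 = 27755.
A: Mean rate = 19485.2 mm / 27755 years ≈ 0.702 mm/yr.
Length of B = 0.702 × 15861 = 11134.4 mm.

11134.4 mm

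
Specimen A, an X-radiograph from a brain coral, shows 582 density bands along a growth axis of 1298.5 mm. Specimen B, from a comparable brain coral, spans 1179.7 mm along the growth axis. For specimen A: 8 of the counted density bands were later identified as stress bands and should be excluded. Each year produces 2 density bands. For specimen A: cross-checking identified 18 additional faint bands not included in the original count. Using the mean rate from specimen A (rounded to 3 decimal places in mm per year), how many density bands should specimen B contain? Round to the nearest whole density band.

Specimen A: adjusted count: 582 − 8 + 18 = 592 density bands.
Specimen A: 592 density bands at 2 per year is 592 / 2 = 296 years.
A: Mean rate = 1298.5 mm / 296 years ≈ 4.387 mm per year.
For B, 1179.7 / 4.387 = 268.91 years; at 2 density bands per year that is 268.91 × 2 ≈ 538 density bands.

538 density bands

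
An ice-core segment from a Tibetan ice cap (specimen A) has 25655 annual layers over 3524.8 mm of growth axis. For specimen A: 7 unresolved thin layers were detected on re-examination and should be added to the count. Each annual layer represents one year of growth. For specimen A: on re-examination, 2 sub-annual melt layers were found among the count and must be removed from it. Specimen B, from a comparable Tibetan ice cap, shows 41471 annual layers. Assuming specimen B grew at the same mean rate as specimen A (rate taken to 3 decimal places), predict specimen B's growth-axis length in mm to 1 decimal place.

5681.5 mm

Specimen A: true annual layer count = 25655 − 2 + 7 = 25660.
A: Extension rate ≈ 3524.8 / 25660 = 0.137 mm per year.
For B, 0.137 mm/year × 41471 years = 5681.5 mm.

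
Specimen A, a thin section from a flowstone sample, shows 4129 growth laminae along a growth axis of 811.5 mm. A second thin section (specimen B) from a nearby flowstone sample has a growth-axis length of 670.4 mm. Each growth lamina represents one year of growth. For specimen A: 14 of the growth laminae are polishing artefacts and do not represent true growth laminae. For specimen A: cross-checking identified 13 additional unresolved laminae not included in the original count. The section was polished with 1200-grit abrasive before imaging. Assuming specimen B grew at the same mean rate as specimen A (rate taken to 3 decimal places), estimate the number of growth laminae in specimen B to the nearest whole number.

3403 growth laminae

Specimen A: true growth lamina count = 4129 − 14 + 13 = 4128.
A: Extension rate ≈ 811.5 / 4128 = 0.197 mm per year.
Specimen B: 670.4 mm / 0.197 mm per year = 3403.05 years ≈ 3403 growth laminae.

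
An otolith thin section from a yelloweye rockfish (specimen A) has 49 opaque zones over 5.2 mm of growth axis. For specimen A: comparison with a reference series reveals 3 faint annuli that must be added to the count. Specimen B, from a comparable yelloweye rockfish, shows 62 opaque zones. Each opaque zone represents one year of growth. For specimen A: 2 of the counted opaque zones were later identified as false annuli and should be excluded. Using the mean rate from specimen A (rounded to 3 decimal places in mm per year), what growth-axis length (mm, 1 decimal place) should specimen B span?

Specimen A: adjusted count: 49 − 2 + 3 = 50 opaque zones.
A: 5.2 mm over 50 years gives 5.2 / 50 ≈ 0.104 mm per year.
B's length ≈ 0.104 × 62 = 6.4 mm.

6.4 mm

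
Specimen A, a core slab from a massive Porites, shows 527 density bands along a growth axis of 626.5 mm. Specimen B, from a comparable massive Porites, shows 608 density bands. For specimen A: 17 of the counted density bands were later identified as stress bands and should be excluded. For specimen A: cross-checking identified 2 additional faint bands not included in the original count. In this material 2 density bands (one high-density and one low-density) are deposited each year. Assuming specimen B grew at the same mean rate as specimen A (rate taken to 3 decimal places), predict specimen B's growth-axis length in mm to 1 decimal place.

743.9 mm

Specimen A: true density band count = 527 − 17 + 2 = 512.
Specimen A: with 2 density bands per year, 512 / 2 = 256 years.
A: Extension rate ≈ 626.5 / 256 = 2.447 mm/yr.
Specimen B: with 2 density bands per year, 608 / 2 = 304 years. For B, 2.447 mm/year × 304 years = 743.9 mm.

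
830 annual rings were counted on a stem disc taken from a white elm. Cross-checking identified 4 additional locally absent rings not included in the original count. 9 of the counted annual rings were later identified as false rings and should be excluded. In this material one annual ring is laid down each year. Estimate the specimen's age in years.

After corrections the count is 830 − 9 + 4 = 825 annual rings.
One annual ring per year makes the duration 825 years.

825 years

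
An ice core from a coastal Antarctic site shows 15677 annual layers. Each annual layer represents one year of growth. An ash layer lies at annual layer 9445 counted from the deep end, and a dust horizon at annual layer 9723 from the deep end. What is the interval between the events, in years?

278 yr

Separation: 9723 − 9445 = 278 annual layers.
At one annual layer per year, 278 years elapsed between them.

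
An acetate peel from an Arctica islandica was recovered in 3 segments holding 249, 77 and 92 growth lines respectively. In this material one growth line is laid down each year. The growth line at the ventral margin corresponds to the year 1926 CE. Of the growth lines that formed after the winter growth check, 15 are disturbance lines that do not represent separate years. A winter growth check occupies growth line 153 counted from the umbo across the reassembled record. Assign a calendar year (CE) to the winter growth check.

1676 CE

Total growth lines = 249 + 77 + 92 = 418.
Between growth line 153 and the ventral margin there are 418 − 153 = 265 growth lines.
Excluding 15 false growth lines: 265 − 15 = 250.
1926 − 250 = 1676 CE.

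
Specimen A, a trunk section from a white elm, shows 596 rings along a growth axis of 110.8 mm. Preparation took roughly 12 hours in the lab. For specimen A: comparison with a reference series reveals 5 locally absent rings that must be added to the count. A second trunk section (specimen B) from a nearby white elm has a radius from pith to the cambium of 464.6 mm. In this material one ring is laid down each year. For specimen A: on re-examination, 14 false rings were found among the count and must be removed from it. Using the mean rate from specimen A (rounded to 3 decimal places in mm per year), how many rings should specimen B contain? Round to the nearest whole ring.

2458 rings

Specimen A: true ring count = 596 − 14 + 5 = 587.
A: Extension rate ≈ 110.8 / 587 = 0.189 mm per year.
B spans 464.6 / 0.189 = 2458.20 years ≈ 2458 rings.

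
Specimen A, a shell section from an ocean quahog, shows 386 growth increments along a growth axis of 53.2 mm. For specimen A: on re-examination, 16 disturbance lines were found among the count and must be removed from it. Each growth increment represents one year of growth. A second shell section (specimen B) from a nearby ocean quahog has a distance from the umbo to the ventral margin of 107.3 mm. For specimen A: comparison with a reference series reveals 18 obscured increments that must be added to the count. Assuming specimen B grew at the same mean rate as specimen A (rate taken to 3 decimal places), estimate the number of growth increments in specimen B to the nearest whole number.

783 growth increments

Specimen A: true growth increment count = 386 − 16 + 18 = 388.
A: Extension rate ≈ 53.2 / 388 = 0.137 mm per year.
B spans 107.3 / 0.137 = 783.21 years ≈ 783 growth increments.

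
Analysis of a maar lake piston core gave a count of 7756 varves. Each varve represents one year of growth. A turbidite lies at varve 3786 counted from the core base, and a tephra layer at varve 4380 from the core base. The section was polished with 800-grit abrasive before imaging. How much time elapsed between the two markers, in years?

Separation: 4380 − 3786 = 594 varves.
At one varve per year, 594 years elapsed between them.

594 years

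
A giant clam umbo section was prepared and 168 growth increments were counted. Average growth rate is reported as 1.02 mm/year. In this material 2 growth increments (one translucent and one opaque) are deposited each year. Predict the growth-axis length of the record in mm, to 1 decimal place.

85.7 mm

168 growth increments at 2 per year is 168 / 2 = 84 years.
Predicted length = 1.02 mm/year × 84 years = 85.7 mm.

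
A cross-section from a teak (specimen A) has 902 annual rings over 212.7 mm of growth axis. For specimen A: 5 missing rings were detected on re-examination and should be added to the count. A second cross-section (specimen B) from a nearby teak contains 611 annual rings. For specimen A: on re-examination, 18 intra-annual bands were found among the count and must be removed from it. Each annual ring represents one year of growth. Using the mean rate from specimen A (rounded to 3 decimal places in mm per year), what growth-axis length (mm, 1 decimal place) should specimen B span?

146.0 mm

Specimen A: after corrections the count is 902 − 18 + 5 = 889 annual rings.
A: 212.7 mm over 889 years gives 212.7 / 889 ≈ 0.239 mm/yr.
B's length ≈ 0.239 × 611 = 146.0 mm.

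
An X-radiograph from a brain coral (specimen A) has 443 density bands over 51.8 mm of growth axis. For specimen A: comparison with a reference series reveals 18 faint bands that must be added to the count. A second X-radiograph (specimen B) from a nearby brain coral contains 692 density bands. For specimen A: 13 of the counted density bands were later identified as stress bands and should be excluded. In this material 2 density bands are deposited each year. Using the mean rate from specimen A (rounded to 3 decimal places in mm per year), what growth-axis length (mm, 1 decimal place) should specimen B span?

79.9 mm

Specimen A: correcting the raw count gives 443 − 13 + 18 = 448 true density bands.
Specimen A: 448 density bands at 2 per year is 448 / 2 = 224 years.
A: Extension rate ≈ 51.8 / 224 = 0.231 mm/yr.
Specimen B: with 2 density bands per year, 692 / 2 = 346 years. For B, 0.231 mm/year × 346 years = 79.9 mm.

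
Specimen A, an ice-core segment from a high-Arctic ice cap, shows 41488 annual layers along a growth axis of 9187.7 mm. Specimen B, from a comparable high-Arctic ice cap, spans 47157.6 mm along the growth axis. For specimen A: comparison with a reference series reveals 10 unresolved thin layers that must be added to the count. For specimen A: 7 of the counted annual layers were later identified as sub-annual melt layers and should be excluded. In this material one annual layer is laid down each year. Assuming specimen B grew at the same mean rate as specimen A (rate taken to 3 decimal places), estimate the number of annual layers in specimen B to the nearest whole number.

213383 annual layers

Specimen A: correcting the raw count gives 41488 − 7 + 10 = 41491 true annual layers.
A: Mean rate = 9187.7 mm / 41491 years ≈ 0.221 mm per year.
Specimen B: 47157.6 mm / 0.221 mm per year = 213382.81 years ≈ 213383 annual layers.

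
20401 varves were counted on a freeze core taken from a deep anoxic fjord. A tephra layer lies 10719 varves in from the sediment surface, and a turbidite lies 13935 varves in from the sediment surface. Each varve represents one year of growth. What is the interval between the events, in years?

Separation: 13935 − 10719 = 3216 varves.
One varve per year makes the interval 3216 years.

3216 years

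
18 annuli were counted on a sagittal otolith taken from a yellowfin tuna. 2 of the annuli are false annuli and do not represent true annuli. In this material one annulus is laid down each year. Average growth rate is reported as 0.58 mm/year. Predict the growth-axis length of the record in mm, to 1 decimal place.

9.3 mm

Adjusted count: 18 − 2 = 16 annuli.
Predicted length = 0.58 mm/year × 16 years = 9.3 mm.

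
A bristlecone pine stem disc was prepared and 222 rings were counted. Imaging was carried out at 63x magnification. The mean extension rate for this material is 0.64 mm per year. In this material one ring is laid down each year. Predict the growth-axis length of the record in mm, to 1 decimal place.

142.1 mm

The record spans 222 years at 0.64 mm per year.
Length ≈ 0.64 × 222 = 142.1 mm.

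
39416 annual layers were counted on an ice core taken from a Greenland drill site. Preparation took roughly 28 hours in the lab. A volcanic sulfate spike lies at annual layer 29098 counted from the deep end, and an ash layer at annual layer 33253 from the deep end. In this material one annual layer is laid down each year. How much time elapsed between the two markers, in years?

4155 years

The two markers are separated by 33253 − 29098 = 4155 annual layers.
That is 4155 years at one annual layer per year.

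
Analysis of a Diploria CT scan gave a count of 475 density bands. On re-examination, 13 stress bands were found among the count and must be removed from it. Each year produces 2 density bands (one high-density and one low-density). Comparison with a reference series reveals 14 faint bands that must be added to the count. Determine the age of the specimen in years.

238 years

Adjusted count: 475 − 13 + 14 = 476 density bands.
With 2 density bands per year, 476 / 2 = 238 years.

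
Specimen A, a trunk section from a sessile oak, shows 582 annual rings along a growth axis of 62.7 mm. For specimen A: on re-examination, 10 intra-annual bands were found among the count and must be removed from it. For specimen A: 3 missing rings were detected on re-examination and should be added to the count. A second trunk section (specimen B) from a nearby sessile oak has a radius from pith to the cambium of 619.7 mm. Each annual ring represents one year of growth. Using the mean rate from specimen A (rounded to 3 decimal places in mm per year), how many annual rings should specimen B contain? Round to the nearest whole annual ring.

Specimen A: after corrections the count is 582 − 10 + 3 = 575 annual rings.
A: Mean rate = 62.7 mm / 575 years ≈ 0.109 mm/year.
For B, 619.7 / 0.109 = 5685.32 years ≈ 5685 annual rings.

5685 annual rings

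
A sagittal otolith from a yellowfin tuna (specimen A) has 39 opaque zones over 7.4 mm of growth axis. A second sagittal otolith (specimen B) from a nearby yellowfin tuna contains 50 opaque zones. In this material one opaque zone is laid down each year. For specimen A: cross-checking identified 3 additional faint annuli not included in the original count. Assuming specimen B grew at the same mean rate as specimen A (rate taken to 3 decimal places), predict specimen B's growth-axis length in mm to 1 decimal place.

Specimen A: true opaque zone count = 39 + 3 = 42.
A: Mean rate = 7.4 mm / 42 years ≈ 0.176 mm/yr.
For B, 0.176 mm/year × 50 years = 8.8 mm.

8.8 mm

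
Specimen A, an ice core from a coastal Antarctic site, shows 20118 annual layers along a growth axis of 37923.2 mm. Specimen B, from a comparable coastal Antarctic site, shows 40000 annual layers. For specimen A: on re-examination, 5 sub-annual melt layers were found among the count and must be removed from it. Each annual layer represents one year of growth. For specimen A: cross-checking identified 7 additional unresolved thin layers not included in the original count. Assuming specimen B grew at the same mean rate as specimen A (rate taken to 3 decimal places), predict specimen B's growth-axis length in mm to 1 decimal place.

75400.0 mm

Specimen A: after corrections the count is 20118 − 5 + 7 = 20120 annual layers.
A: 37923.2 mm over 20120 years gives 37923.2 / 20120 ≈ 1.885 mm/yr.
Length of B = 1.885 × 40000 = 75400.0 mm.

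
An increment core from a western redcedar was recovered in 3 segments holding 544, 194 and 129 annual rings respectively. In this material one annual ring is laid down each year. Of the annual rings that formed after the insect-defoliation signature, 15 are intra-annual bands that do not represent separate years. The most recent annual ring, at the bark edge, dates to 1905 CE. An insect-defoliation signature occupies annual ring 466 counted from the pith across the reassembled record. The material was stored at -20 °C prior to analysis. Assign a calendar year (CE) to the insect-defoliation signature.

Total annual rings = 544 + 194 + 129 = 867.
The insect-defoliation signature sits at annual ring 466 from the pith, so 867 − 466 = 401 annual rings formed after it.
401 − 15 false = 386 true annual rings after the insect-defoliation signature.
1905 − 386 = 1519 CE.

1519 CE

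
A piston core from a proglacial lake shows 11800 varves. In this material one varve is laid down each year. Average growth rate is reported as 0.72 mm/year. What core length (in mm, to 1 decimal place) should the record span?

8496.0 mm

The record spans 11800 years at 0.72 mm per year.
Length ≈ 0.72 × 11800 = 8496.0 mm.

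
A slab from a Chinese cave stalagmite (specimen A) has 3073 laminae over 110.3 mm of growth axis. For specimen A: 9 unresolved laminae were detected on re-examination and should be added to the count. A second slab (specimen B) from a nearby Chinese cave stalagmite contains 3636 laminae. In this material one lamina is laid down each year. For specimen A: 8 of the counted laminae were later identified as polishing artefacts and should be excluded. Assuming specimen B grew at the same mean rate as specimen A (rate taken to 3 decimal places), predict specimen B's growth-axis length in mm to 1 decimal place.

130.9 mm

Specimen A: true lamina count = 3073 − 8 + 9 = 3074.
A: Mean rate = 110.3 mm / 3074 years ≈ 0.036 mm per year.
B's length ≈ 0.036 × 3636 = 130.9 mm.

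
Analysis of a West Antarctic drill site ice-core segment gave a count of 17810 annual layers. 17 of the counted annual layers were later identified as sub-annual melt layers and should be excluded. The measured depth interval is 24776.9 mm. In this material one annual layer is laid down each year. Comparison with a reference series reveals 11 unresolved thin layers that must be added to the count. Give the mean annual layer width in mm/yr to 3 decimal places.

After corrections the count is 17810 − 17 + 11 = 17804 annual layers.
Mean rate = 24776.9 mm / 17804 years ≈ 1.392 mm/yr.

1.392 mm/yr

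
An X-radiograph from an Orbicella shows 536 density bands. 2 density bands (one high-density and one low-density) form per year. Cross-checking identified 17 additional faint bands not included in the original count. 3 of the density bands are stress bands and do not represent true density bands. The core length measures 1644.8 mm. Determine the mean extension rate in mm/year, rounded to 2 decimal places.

5.98 mm/year

After corrections the count is 536 − 3 + 17 = 550 density bands.
550 density bands at 2 per year is 550 / 2 = 275 years.
Mean rate = 1644.8 mm / 275 years ≈ 5.98 mm/year.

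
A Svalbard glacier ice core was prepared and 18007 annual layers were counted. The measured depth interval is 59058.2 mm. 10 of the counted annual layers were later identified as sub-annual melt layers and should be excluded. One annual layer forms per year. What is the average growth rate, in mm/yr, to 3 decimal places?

Correcting the raw count gives 18007 − 10 = 17997 true annual layers.
Extension rate ≈ 59058.2 / 17997 = 3.282 mm/yr.

3.282 mm/yr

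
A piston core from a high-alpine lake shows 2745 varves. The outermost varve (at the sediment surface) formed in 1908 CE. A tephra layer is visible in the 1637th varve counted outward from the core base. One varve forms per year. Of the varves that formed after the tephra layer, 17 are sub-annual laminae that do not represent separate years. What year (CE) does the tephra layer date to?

817 CE

Between varve 1637 and the sediment surface there are 2745 − 1637 = 1108 varves.
Excluding 17 false varves: 1108 − 17 = 1091.
1908 − 1091 = 817 CE.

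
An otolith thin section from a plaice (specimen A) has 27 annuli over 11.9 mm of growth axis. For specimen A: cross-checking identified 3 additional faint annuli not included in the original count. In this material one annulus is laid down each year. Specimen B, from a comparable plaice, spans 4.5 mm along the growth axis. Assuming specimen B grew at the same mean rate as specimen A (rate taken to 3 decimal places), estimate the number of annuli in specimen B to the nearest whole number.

11 annuli

Specimen A: adjusted count: 27 + 3 = 30 annuli.
A: 11.9 mm over 30 years gives 11.9 / 30 ≈ 0.397 mm per year.
Specimen B: 4.5 mm / 0.397 mm per year = 11.34 years ≈ 11 annuli.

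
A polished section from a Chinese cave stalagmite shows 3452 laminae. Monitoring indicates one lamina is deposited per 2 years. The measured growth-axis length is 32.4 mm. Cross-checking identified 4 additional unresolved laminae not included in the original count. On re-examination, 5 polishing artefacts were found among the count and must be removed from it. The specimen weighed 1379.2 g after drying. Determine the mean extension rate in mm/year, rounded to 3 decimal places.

Adjusted count: 3452 − 5 + 4 = 3451 laminae.
At 2 years per lamina, 3451 × 2 = 6902 years.
Extension rate ≈ 32.4 / 6902 = 0.005 mm/year.

0.005 mm/year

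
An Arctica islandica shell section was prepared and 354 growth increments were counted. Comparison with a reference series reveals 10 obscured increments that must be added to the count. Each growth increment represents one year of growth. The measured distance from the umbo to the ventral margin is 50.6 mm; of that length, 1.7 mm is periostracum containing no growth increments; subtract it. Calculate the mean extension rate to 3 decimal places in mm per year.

After corrections the count is 354 + 10 = 364 growth increments.
Removing the 1.7 mm offcut leaves 50.6 − 1.7 = 48.9 mm.
48.9 mm over 364 years gives 48.9 / 364 ≈ 0.134 mm per year.

0.134 mm per year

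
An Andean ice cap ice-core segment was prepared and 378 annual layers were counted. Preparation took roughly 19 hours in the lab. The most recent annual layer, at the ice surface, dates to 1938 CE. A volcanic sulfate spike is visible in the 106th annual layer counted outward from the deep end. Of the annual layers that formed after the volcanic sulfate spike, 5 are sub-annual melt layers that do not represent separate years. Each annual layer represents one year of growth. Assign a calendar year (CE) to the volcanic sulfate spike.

1671 CE

Between annual layer 106 and the ice surface there are 378 − 106 = 272 annual layers.
Excluding 5 false annual layers: 272 − 5 = 267.
The annual layer at the ice surface is 1938 CE, so the volcanic sulfate spike dates to 1938 − 267 = 1671 CE.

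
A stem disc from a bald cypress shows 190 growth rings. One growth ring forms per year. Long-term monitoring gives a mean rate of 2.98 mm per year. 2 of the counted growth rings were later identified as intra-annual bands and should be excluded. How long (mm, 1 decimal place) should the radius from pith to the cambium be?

560.2 mm

True growth ring count = 190 − 2 = 188.
Predicted length = 2.98 mm/year × 188 years = 560.2 mm.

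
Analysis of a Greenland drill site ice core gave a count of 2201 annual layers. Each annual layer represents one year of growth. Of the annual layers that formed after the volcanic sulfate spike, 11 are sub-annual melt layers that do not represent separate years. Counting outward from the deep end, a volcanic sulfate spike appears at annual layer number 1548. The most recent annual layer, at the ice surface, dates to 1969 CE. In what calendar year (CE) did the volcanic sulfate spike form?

1327 CE

2201 − 1548 = 653 annual layers lie beyond the volcanic sulfate spike toward the ice surface.
Excluding 11 false annual layers: 653 − 11 = 642.
Counting back 642 years from 1969 CE places the volcanic sulfate spike in 1969 − 642 = 1327 CE.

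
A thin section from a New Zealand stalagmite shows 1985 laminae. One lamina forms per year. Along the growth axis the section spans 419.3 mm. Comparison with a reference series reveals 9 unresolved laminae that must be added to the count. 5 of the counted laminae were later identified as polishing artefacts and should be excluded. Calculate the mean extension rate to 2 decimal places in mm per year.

0.21 mm per year

Correcting the raw count gives 1985 − 5 + 9 = 1989 true laminae.
419.3 mm over 1989 years gives 419.3 / 1989 ≈ 0.21 mm per year.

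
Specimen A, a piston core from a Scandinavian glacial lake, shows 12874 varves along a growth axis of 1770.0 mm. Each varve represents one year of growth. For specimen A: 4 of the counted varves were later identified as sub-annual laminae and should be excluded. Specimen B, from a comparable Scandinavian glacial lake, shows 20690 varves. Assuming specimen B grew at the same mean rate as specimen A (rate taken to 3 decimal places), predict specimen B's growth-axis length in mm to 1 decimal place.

Specimen A: true varve count = 12874 − 4 = 12870.
A: Extension rate ≈ 1770.0 / 12870 = 0.138 mm per year.
For B, 0.138 mm/year × 20690 years = 2855.2 mm.

2855.2 mm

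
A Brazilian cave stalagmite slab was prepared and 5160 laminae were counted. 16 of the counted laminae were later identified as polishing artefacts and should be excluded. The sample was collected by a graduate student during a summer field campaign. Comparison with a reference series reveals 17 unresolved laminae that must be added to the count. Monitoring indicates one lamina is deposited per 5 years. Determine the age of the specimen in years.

25805 yr

Correcting the raw count gives 5160 − 16 + 17 = 5161 true laminae.
Multiplying by 5 years per lamina: 5161 × 5 = 25805 years.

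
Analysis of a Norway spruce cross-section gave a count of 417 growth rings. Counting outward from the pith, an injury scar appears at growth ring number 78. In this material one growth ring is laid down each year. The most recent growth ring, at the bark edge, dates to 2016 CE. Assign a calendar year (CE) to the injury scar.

Between growth ring 78 and the bark edge there are 417 − 78 = 339 growth rings.
2016 − 339 = 1677 CE.

1677 CE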